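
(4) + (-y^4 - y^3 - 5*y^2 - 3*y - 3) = -y^4 - y^3 - 5*y^2 - 3*y + 1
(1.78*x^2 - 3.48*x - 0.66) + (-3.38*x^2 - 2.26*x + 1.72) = -1.6*x^2 - 5.74*x + 1.06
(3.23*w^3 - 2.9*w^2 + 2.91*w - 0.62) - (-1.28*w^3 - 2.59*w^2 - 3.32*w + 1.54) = 4.51*w^3 - 0.31*w^2 + 6.23*w - 2.16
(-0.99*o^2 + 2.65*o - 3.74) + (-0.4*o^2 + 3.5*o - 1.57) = -1.39*o^2 + 6.15*o - 5.31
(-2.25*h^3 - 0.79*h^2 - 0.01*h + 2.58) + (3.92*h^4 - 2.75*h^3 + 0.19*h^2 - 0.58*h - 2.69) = 3.92*h^4 - 5.0*h^3 - 0.6*h^2 - 0.59*h - 0.11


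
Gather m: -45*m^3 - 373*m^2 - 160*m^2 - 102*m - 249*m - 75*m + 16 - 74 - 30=-45*m^3 - 533*m^2 - 426*m - 88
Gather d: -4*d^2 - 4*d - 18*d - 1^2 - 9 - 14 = -4*d^2 - 22*d - 24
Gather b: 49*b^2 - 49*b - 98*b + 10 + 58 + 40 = 49*b^2 - 147*b + 108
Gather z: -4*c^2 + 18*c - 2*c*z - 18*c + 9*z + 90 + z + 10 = -4*c^2 + z*(10 - 2*c) + 100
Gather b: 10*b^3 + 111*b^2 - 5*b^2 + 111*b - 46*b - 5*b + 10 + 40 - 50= 10*b^3 + 106*b^2 + 60*b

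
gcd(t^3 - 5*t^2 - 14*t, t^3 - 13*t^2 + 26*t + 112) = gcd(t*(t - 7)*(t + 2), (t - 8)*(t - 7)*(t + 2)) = t^2 - 5*t - 14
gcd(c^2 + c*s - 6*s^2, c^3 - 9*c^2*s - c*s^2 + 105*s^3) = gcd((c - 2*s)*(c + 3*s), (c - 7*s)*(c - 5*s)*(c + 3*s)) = c + 3*s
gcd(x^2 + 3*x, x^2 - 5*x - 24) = x + 3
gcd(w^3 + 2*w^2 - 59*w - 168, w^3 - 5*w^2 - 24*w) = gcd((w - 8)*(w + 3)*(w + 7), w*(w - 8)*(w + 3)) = w^2 - 5*w - 24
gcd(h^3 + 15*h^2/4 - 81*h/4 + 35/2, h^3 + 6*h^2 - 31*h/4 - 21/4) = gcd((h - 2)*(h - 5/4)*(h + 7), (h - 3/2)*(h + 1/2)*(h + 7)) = h + 7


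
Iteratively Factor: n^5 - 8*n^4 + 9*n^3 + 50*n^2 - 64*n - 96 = (n + 2)*(n^4 - 10*n^3 + 29*n^2 - 8*n - 48) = (n - 4)*(n + 2)*(n^3 - 6*n^2 + 5*n + 12) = (n - 4)^2*(n + 2)*(n^2 - 2*n - 3) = (n - 4)^2*(n + 1)*(n + 2)*(n - 3)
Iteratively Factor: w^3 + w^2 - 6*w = (w + 3)*(w^2 - 2*w) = w*(w + 3)*(w - 2)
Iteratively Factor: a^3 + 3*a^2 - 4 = (a - 1)*(a^2 + 4*a + 4) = (a - 1)*(a + 2)*(a + 2)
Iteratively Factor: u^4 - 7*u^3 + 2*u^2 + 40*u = (u)*(u^3 - 7*u^2 + 2*u + 40) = u*(u - 5)*(u^2 - 2*u - 8) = u*(u - 5)*(u - 4)*(u + 2)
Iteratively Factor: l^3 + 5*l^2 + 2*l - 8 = (l + 2)*(l^2 + 3*l - 4) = (l + 2)*(l + 4)*(l - 1)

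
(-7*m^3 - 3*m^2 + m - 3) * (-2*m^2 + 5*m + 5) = 14*m^5 - 29*m^4 - 52*m^3 - 4*m^2 - 10*m - 15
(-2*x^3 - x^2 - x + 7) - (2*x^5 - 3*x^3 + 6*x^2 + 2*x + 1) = -2*x^5 + x^3 - 7*x^2 - 3*x + 6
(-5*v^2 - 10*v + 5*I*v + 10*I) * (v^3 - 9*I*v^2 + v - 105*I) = -5*v^5 - 10*v^4 + 50*I*v^4 + 40*v^3 + 100*I*v^3 + 80*v^2 + 530*I*v^2 + 525*v + 1060*I*v + 1050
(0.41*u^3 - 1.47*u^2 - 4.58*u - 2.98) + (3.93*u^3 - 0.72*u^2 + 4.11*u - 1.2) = 4.34*u^3 - 2.19*u^2 - 0.47*u - 4.18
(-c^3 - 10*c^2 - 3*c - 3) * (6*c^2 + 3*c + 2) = -6*c^5 - 63*c^4 - 50*c^3 - 47*c^2 - 15*c - 6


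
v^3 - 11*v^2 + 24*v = v*(v - 8)*(v - 3)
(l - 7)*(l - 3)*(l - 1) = l^3 - 11*l^2 + 31*l - 21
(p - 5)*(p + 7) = p^2 + 2*p - 35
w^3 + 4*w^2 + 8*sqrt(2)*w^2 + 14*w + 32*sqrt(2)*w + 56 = (w + 4)*(w + sqrt(2))*(w + 7*sqrt(2))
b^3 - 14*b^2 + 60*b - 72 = (b - 6)^2*(b - 2)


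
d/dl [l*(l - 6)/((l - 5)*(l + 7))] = 2*(4*l^2 - 35*l + 105)/(l^4 + 4*l^3 - 66*l^2 - 140*l + 1225)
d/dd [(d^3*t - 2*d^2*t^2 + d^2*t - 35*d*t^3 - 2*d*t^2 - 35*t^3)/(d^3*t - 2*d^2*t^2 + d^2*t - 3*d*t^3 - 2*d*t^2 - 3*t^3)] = 64*t^2*(d - t)/(d^4 - 4*d^3*t - 2*d^2*t^2 + 12*d*t^3 + 9*t^4)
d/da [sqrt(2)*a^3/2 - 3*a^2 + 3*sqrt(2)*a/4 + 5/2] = 3*sqrt(2)*a^2/2 - 6*a + 3*sqrt(2)/4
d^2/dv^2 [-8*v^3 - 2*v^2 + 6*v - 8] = -48*v - 4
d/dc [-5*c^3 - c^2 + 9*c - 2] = -15*c^2 - 2*c + 9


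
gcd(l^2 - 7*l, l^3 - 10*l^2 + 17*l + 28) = l - 7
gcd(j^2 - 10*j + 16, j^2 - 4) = j - 2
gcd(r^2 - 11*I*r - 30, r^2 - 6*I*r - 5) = r - 5*I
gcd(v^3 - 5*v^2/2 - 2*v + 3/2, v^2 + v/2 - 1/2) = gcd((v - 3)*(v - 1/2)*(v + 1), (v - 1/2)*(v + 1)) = v^2 + v/2 - 1/2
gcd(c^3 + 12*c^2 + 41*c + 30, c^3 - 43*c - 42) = c^2 + 7*c + 6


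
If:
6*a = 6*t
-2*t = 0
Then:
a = 0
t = 0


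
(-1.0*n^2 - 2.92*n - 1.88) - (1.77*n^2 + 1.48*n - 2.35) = -2.77*n^2 - 4.4*n + 0.47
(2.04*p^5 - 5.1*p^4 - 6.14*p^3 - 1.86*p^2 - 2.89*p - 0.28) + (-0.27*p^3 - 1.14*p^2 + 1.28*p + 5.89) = 2.04*p^5 - 5.1*p^4 - 6.41*p^3 - 3.0*p^2 - 1.61*p + 5.61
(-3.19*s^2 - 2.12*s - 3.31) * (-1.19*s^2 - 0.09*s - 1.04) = 3.7961*s^4 + 2.8099*s^3 + 7.4473*s^2 + 2.5027*s + 3.4424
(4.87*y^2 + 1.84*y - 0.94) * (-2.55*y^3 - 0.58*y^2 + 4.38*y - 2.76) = -12.4185*y^5 - 7.5166*y^4 + 22.6604*y^3 - 4.8368*y^2 - 9.1956*y + 2.5944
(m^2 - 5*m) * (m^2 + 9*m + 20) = m^4 + 4*m^3 - 25*m^2 - 100*m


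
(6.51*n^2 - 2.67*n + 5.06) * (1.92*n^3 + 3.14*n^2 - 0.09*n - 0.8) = 12.4992*n^5 + 15.315*n^4 + 0.745499999999998*n^3 + 10.9207*n^2 + 1.6806*n - 4.048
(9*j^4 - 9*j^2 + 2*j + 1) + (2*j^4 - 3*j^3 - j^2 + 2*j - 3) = 11*j^4 - 3*j^3 - 10*j^2 + 4*j - 2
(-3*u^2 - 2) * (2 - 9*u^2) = 27*u^4 + 12*u^2 - 4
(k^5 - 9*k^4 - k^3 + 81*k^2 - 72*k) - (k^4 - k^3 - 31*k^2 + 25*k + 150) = k^5 - 10*k^4 + 112*k^2 - 97*k - 150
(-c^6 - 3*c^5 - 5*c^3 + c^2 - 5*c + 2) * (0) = 0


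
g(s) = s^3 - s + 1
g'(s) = 3*s^2 - 1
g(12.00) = 1717.00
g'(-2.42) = 16.57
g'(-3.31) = 31.87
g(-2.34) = -9.47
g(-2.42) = -10.75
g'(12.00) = 431.00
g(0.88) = 0.80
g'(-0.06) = -0.99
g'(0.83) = 1.07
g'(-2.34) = 15.43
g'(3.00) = 26.00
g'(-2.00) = 11.00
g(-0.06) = 1.06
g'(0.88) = 1.32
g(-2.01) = -5.11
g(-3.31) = -31.95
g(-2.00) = -5.00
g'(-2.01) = 11.12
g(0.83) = 0.74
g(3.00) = 25.00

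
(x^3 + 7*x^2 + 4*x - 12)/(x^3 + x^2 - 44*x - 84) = (x - 1)/(x - 7)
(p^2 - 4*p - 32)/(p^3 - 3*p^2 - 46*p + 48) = (p + 4)/(p^2 + 5*p - 6)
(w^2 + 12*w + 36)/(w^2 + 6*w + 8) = (w^2 + 12*w + 36)/(w^2 + 6*w + 8)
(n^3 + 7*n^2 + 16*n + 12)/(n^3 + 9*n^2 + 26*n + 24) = (n + 2)/(n + 4)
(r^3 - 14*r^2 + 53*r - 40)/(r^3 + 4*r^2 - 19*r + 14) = (r^2 - 13*r + 40)/(r^2 + 5*r - 14)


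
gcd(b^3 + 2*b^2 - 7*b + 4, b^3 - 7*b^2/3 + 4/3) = b - 1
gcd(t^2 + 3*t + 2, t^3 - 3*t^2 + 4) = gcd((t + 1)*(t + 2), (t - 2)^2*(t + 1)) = t + 1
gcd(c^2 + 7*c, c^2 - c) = c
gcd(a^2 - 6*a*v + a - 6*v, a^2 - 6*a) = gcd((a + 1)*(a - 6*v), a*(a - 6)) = 1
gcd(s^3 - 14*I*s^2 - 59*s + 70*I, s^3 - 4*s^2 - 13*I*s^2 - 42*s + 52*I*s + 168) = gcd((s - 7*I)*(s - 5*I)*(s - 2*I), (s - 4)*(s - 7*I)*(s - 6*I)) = s - 7*I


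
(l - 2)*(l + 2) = l^2 - 4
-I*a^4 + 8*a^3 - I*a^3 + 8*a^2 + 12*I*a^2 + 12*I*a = a*(a + 2*I)*(a + 6*I)*(-I*a - I)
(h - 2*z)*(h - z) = h^2 - 3*h*z + 2*z^2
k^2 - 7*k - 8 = (k - 8)*(k + 1)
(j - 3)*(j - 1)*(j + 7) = j^3 + 3*j^2 - 25*j + 21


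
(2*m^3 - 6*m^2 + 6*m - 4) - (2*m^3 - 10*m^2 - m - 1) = 4*m^2 + 7*m - 3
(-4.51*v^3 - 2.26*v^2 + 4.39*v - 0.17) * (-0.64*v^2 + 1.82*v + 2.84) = 2.8864*v^5 - 6.7618*v^4 - 19.7312*v^3 + 1.6802*v^2 + 12.1582*v - 0.4828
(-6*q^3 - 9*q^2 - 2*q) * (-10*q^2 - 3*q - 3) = 60*q^5 + 108*q^4 + 65*q^3 + 33*q^2 + 6*q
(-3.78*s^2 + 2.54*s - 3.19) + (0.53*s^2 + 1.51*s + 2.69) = -3.25*s^2 + 4.05*s - 0.5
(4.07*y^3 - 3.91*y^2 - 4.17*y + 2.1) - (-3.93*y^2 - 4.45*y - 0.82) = 4.07*y^3 + 0.02*y^2 + 0.28*y + 2.92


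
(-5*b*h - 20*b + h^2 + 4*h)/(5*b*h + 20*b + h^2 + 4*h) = (-5*b + h)/(5*b + h)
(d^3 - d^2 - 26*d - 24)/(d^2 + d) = d - 2 - 24/d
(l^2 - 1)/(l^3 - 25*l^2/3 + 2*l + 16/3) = 3*(l + 1)/(3*l^2 - 22*l - 16)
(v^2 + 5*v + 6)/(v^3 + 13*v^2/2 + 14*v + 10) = 2*(v + 3)/(2*v^2 + 9*v + 10)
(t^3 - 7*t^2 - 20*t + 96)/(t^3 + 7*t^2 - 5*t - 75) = (t^2 - 4*t - 32)/(t^2 + 10*t + 25)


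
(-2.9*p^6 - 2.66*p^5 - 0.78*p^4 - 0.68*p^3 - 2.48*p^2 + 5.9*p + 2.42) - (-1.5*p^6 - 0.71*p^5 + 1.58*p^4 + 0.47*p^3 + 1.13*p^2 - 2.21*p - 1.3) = -1.4*p^6 - 1.95*p^5 - 2.36*p^4 - 1.15*p^3 - 3.61*p^2 + 8.11*p + 3.72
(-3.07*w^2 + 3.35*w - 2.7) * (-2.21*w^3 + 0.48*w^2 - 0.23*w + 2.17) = 6.7847*w^5 - 8.8771*w^4 + 8.2811*w^3 - 8.7284*w^2 + 7.8905*w - 5.859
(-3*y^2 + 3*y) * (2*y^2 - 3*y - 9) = -6*y^4 + 15*y^3 + 18*y^2 - 27*y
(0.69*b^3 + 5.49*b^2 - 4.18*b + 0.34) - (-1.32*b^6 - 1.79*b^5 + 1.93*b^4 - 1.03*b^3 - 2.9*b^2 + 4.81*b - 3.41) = 1.32*b^6 + 1.79*b^5 - 1.93*b^4 + 1.72*b^3 + 8.39*b^2 - 8.99*b + 3.75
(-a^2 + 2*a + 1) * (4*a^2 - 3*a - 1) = -4*a^4 + 11*a^3 - a^2 - 5*a - 1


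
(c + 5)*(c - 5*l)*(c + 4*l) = c^3 - c^2*l + 5*c^2 - 20*c*l^2 - 5*c*l - 100*l^2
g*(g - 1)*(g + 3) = g^3 + 2*g^2 - 3*g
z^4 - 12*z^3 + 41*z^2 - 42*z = z*(z - 7)*(z - 3)*(z - 2)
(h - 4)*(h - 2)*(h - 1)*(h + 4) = h^4 - 3*h^3 - 14*h^2 + 48*h - 32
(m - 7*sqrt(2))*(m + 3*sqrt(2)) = m^2 - 4*sqrt(2)*m - 42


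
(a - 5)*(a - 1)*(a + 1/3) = a^3 - 17*a^2/3 + 3*a + 5/3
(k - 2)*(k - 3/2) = k^2 - 7*k/2 + 3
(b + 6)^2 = b^2 + 12*b + 36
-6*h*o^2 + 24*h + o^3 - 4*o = (-6*h + o)*(o - 2)*(o + 2)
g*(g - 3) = g^2 - 3*g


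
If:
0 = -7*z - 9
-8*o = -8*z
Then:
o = -9/7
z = -9/7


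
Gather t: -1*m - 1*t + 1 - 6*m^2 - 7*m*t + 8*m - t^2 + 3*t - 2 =-6*m^2 + 7*m - t^2 + t*(2 - 7*m) - 1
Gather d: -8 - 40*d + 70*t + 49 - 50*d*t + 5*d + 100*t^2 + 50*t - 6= d*(-50*t - 35) + 100*t^2 + 120*t + 35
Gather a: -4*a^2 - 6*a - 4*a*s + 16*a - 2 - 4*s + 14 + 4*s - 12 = -4*a^2 + a*(10 - 4*s)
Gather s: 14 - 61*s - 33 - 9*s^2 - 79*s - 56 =-9*s^2 - 140*s - 75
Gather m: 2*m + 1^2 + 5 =2*m + 6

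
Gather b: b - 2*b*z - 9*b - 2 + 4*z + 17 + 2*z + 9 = b*(-2*z - 8) + 6*z + 24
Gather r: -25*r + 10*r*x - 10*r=r*(10*x - 35)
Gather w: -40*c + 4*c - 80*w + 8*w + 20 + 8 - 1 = -36*c - 72*w + 27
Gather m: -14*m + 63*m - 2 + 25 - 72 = 49*m - 49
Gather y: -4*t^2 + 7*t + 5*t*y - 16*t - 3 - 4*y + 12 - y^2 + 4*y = -4*t^2 + 5*t*y - 9*t - y^2 + 9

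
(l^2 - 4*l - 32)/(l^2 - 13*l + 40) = (l + 4)/(l - 5)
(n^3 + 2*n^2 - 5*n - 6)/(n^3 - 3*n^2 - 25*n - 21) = (n - 2)/(n - 7)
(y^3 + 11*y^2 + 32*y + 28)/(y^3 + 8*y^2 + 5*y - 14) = (y + 2)/(y - 1)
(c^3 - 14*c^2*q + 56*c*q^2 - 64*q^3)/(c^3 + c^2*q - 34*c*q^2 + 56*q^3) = (c - 8*q)/(c + 7*q)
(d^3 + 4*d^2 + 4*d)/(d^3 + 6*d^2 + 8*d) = (d + 2)/(d + 4)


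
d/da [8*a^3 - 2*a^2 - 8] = 4*a*(6*a - 1)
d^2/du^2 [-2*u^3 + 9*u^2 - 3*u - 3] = 18 - 12*u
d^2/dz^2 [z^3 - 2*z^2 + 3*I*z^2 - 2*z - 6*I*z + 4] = 6*z - 4 + 6*I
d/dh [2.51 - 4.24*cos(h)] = 4.24*sin(h)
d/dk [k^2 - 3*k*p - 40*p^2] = 2*k - 3*p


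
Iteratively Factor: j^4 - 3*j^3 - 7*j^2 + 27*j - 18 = (j + 3)*(j^3 - 6*j^2 + 11*j - 6) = (j - 1)*(j + 3)*(j^2 - 5*j + 6) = (j - 2)*(j - 1)*(j + 3)*(j - 3)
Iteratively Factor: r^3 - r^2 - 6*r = (r - 3)*(r^2 + 2*r) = r*(r - 3)*(r + 2)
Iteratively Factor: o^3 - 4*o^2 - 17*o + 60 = (o + 4)*(o^2 - 8*o + 15) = (o - 3)*(o + 4)*(o - 5)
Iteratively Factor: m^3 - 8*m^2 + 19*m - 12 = (m - 4)*(m^2 - 4*m + 3) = (m - 4)*(m - 1)*(m - 3)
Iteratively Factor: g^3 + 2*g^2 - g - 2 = (g + 2)*(g^2 - 1) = (g + 1)*(g + 2)*(g - 1)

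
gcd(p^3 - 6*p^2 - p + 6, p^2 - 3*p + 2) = p - 1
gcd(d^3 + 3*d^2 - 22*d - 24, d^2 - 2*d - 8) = d - 4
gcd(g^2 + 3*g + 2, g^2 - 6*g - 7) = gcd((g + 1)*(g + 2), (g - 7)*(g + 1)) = g + 1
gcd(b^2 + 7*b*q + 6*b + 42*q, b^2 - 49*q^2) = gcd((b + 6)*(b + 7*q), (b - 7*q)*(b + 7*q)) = b + 7*q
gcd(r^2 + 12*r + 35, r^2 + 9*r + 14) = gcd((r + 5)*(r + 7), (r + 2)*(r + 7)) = r + 7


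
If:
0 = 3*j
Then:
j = 0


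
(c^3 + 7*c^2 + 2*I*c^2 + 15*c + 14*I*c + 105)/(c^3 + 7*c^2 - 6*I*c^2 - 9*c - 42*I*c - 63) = (c + 5*I)/(c - 3*I)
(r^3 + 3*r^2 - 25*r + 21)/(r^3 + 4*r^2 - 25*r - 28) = (r^2 - 4*r + 3)/(r^2 - 3*r - 4)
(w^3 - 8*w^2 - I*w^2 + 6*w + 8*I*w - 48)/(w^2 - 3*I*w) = w - 8 + 2*I - 16*I/w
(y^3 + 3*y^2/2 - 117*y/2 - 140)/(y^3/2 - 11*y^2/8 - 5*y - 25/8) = 4*(-2*y^3 - 3*y^2 + 117*y + 280)/(-4*y^3 + 11*y^2 + 40*y + 25)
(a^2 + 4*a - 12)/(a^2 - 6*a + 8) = (a + 6)/(a - 4)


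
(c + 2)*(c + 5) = c^2 + 7*c + 10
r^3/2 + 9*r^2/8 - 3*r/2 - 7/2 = (r/2 + 1)*(r - 7/4)*(r + 2)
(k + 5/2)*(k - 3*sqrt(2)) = k^2 - 3*sqrt(2)*k + 5*k/2 - 15*sqrt(2)/2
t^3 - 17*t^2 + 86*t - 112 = (t - 8)*(t - 7)*(t - 2)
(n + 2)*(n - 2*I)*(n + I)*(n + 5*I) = n^4 + 2*n^3 + 4*I*n^3 + 7*n^2 + 8*I*n^2 + 14*n + 10*I*n + 20*I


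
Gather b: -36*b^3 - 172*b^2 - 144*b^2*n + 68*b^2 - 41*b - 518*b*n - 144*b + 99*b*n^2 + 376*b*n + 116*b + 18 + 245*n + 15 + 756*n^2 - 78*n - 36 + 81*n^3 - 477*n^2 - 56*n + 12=-36*b^3 + b^2*(-144*n - 104) + b*(99*n^2 - 142*n - 69) + 81*n^3 + 279*n^2 + 111*n + 9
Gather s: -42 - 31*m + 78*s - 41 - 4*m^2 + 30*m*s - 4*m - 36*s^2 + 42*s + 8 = -4*m^2 - 35*m - 36*s^2 + s*(30*m + 120) - 75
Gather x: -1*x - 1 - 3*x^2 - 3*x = -3*x^2 - 4*x - 1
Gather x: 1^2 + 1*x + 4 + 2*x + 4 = 3*x + 9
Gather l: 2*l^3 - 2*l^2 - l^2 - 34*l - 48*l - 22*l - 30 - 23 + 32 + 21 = 2*l^3 - 3*l^2 - 104*l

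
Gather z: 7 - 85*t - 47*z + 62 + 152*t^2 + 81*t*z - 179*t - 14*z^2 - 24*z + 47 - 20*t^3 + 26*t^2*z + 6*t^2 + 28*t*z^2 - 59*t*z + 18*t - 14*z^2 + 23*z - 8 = -20*t^3 + 158*t^2 - 246*t + z^2*(28*t - 28) + z*(26*t^2 + 22*t - 48) + 108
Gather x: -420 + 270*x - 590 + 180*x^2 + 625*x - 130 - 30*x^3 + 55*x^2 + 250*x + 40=-30*x^3 + 235*x^2 + 1145*x - 1100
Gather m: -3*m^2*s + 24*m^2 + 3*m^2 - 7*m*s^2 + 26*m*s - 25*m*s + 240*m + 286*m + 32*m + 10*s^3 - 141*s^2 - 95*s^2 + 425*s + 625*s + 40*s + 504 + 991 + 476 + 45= m^2*(27 - 3*s) + m*(-7*s^2 + s + 558) + 10*s^3 - 236*s^2 + 1090*s + 2016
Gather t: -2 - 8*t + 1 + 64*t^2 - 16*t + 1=64*t^2 - 24*t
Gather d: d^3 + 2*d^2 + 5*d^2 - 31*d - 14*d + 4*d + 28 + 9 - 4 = d^3 + 7*d^2 - 41*d + 33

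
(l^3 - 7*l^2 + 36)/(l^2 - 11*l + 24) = (l^2 - 4*l - 12)/(l - 8)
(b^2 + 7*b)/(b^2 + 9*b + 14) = b/(b + 2)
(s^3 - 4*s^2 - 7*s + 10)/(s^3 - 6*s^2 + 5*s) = (s + 2)/s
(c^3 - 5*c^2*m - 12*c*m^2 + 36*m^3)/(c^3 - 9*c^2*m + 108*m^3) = (c - 2*m)/(c - 6*m)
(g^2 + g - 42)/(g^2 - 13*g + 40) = (g^2 + g - 42)/(g^2 - 13*g + 40)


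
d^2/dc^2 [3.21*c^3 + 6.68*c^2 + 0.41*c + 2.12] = 19.26*c + 13.36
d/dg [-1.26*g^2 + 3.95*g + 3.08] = 3.95 - 2.52*g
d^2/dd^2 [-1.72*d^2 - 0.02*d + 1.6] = -3.44000000000000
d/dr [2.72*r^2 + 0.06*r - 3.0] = 5.44*r + 0.06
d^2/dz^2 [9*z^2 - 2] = 18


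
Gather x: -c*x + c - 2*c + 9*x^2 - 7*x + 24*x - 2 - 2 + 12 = -c + 9*x^2 + x*(17 - c) + 8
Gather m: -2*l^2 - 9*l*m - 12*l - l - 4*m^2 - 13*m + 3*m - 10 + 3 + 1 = -2*l^2 - 13*l - 4*m^2 + m*(-9*l - 10) - 6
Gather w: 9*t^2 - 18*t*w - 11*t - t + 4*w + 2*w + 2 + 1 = 9*t^2 - 12*t + w*(6 - 18*t) + 3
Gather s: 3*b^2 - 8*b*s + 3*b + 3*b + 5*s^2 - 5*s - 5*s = 3*b^2 + 6*b + 5*s^2 + s*(-8*b - 10)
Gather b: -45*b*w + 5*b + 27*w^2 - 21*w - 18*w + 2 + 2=b*(5 - 45*w) + 27*w^2 - 39*w + 4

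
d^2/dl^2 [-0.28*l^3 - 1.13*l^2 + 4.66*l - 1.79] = -1.68*l - 2.26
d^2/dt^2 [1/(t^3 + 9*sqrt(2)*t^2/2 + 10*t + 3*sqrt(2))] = 4*(-3*(2*t + 3*sqrt(2))*(2*t^3 + 9*sqrt(2)*t^2 + 20*t + 6*sqrt(2)) + 4*(3*t^2 + 9*sqrt(2)*t + 10)^2)/(2*t^3 + 9*sqrt(2)*t^2 + 20*t + 6*sqrt(2))^3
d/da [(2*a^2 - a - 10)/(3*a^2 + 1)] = (3*a^2 + 64*a - 1)/(9*a^4 + 6*a^2 + 1)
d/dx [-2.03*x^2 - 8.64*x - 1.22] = -4.06*x - 8.64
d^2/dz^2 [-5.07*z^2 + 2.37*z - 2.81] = -10.1400000000000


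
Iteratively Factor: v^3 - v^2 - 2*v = (v)*(v^2 - v - 2) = v*(v + 1)*(v - 2)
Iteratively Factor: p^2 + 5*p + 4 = (p + 4)*(p + 1)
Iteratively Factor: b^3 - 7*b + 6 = (b - 2)*(b^2 + 2*b - 3) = (b - 2)*(b + 3)*(b - 1)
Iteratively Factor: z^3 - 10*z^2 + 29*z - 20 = (z - 1)*(z^2 - 9*z + 20) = (z - 5)*(z - 1)*(z - 4)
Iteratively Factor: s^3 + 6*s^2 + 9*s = (s + 3)*(s^2 + 3*s) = s*(s + 3)*(s + 3)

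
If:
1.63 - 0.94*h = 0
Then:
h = 1.73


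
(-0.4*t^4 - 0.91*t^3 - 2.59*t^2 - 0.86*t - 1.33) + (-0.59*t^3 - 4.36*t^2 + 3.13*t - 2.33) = -0.4*t^4 - 1.5*t^3 - 6.95*t^2 + 2.27*t - 3.66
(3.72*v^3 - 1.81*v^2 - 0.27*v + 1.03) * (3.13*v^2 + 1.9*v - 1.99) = 11.6436*v^5 + 1.4027*v^4 - 11.6869*v^3 + 6.3128*v^2 + 2.4943*v - 2.0497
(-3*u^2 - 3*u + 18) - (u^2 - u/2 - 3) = -4*u^2 - 5*u/2 + 21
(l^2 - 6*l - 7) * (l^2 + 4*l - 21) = l^4 - 2*l^3 - 52*l^2 + 98*l + 147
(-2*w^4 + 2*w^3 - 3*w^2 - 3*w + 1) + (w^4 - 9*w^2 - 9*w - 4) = -w^4 + 2*w^3 - 12*w^2 - 12*w - 3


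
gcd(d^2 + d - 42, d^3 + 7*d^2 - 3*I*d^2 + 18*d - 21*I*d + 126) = d + 7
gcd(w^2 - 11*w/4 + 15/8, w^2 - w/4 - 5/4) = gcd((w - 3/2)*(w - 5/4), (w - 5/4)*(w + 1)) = w - 5/4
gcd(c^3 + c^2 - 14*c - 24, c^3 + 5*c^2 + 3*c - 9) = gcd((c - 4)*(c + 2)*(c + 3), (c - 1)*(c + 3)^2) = c + 3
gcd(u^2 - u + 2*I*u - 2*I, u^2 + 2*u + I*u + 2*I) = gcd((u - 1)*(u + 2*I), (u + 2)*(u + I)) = 1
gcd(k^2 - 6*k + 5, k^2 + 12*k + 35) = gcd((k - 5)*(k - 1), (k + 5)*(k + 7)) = 1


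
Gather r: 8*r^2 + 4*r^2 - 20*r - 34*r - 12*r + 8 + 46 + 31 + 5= 12*r^2 - 66*r + 90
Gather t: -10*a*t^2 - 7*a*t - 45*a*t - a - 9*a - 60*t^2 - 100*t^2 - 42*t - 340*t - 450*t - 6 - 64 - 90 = -10*a + t^2*(-10*a - 160) + t*(-52*a - 832) - 160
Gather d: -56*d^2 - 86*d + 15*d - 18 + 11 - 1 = -56*d^2 - 71*d - 8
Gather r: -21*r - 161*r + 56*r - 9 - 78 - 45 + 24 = -126*r - 108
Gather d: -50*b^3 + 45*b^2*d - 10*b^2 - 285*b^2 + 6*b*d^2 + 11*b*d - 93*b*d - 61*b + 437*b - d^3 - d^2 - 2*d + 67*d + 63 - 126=-50*b^3 - 295*b^2 + 376*b - d^3 + d^2*(6*b - 1) + d*(45*b^2 - 82*b + 65) - 63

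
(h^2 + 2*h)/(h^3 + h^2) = (h + 2)/(h*(h + 1))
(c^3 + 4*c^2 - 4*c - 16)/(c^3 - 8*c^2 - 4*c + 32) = (c + 4)/(c - 8)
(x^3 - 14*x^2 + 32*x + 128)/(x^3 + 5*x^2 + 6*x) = (x^2 - 16*x + 64)/(x*(x + 3))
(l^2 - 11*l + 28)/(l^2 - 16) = (l - 7)/(l + 4)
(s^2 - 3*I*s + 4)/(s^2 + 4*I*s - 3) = (s - 4*I)/(s + 3*I)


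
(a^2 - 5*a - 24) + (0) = a^2 - 5*a - 24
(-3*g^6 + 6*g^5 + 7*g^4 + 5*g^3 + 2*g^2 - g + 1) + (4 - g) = -3*g^6 + 6*g^5 + 7*g^4 + 5*g^3 + 2*g^2 - 2*g + 5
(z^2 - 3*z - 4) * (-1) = -z^2 + 3*z + 4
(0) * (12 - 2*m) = 0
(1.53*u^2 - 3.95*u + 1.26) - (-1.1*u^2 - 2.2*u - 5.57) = 2.63*u^2 - 1.75*u + 6.83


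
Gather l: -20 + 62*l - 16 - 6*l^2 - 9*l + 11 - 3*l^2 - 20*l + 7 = -9*l^2 + 33*l - 18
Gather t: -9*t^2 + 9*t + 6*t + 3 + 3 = -9*t^2 + 15*t + 6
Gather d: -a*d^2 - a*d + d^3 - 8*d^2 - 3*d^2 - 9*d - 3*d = d^3 + d^2*(-a - 11) + d*(-a - 12)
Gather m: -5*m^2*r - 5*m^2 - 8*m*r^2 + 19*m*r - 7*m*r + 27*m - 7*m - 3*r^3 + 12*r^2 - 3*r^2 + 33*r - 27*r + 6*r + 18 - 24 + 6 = m^2*(-5*r - 5) + m*(-8*r^2 + 12*r + 20) - 3*r^3 + 9*r^2 + 12*r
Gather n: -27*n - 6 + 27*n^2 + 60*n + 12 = 27*n^2 + 33*n + 6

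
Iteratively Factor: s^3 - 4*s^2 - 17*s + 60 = (s - 5)*(s^2 + s - 12) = (s - 5)*(s + 4)*(s - 3)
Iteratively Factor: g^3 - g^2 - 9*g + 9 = (g + 3)*(g^2 - 4*g + 3) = (g - 1)*(g + 3)*(g - 3)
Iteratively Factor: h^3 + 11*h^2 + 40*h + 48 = (h + 4)*(h^2 + 7*h + 12) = (h + 3)*(h + 4)*(h + 4)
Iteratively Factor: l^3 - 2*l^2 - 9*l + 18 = (l - 3)*(l^2 + l - 6) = (l - 3)*(l - 2)*(l + 3)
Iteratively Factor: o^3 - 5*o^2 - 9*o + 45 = (o - 3)*(o^2 - 2*o - 15) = (o - 5)*(o - 3)*(o + 3)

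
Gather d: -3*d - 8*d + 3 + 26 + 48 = 77 - 11*d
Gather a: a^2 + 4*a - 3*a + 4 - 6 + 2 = a^2 + a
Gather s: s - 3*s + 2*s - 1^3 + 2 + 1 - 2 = 0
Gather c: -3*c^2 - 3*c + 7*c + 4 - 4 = -3*c^2 + 4*c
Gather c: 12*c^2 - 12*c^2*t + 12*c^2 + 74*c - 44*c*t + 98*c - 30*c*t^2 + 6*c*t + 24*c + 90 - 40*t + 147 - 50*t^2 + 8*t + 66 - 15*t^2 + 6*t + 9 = c^2*(24 - 12*t) + c*(-30*t^2 - 38*t + 196) - 65*t^2 - 26*t + 312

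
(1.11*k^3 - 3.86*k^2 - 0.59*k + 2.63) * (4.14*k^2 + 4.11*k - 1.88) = 4.5954*k^5 - 11.4183*k^4 - 20.394*k^3 + 15.7201*k^2 + 11.9185*k - 4.9444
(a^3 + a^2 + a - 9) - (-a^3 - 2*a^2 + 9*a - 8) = 2*a^3 + 3*a^2 - 8*a - 1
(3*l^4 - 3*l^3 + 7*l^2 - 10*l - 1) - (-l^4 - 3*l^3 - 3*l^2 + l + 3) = 4*l^4 + 10*l^2 - 11*l - 4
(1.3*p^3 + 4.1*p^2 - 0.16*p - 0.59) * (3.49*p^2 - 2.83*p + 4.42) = 4.537*p^5 + 10.63*p^4 - 6.4154*p^3 + 16.5157*p^2 + 0.9625*p - 2.6078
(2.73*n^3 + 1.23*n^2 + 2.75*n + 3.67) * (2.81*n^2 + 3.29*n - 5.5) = 7.6713*n^5 + 12.438*n^4 - 3.2408*n^3 + 12.5952*n^2 - 3.0507*n - 20.185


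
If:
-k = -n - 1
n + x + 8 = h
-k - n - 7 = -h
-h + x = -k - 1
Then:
No Solution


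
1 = 1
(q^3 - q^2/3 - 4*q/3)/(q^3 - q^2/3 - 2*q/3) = (-3*q^2 + q + 4)/(-3*q^2 + q + 2)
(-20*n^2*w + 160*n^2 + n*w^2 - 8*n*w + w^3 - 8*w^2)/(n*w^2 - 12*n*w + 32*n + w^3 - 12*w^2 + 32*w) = (-20*n^2 + n*w + w^2)/(n*w - 4*n + w^2 - 4*w)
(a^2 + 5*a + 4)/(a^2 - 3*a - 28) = (a + 1)/(a - 7)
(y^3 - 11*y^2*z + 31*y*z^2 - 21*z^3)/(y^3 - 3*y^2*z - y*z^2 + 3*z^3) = (y - 7*z)/(y + z)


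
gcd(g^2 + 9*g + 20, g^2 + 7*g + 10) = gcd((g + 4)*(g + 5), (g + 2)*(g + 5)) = g + 5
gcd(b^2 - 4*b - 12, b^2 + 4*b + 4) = b + 2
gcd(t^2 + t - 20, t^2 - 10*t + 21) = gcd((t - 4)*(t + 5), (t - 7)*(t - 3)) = 1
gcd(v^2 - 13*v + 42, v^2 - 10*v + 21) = v - 7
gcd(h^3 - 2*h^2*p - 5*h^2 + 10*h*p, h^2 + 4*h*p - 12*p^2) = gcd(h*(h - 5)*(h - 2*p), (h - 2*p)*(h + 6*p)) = -h + 2*p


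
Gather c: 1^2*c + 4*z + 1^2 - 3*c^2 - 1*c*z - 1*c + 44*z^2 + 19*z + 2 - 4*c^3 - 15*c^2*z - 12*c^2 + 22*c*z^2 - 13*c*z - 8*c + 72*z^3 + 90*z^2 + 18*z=-4*c^3 + c^2*(-15*z - 15) + c*(22*z^2 - 14*z - 8) + 72*z^3 + 134*z^2 + 41*z + 3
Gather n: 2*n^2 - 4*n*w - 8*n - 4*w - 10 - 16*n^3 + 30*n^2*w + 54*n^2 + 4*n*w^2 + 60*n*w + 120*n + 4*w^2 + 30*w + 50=-16*n^3 + n^2*(30*w + 56) + n*(4*w^2 + 56*w + 112) + 4*w^2 + 26*w + 40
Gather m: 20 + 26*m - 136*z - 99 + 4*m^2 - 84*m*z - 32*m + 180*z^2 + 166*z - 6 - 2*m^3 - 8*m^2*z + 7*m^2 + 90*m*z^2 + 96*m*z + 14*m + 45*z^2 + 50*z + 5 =-2*m^3 + m^2*(11 - 8*z) + m*(90*z^2 + 12*z + 8) + 225*z^2 + 80*z - 80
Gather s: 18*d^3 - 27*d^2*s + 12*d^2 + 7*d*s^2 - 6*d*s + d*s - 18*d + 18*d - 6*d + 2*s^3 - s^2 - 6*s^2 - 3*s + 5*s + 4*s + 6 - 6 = 18*d^3 + 12*d^2 - 6*d + 2*s^3 + s^2*(7*d - 7) + s*(-27*d^2 - 5*d + 6)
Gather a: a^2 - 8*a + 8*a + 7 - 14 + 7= a^2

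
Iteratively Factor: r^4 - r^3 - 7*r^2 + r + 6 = (r + 1)*(r^3 - 2*r^2 - 5*r + 6) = (r + 1)*(r + 2)*(r^2 - 4*r + 3) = (r - 3)*(r + 1)*(r + 2)*(r - 1)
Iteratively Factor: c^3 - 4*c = (c)*(c^2 - 4) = c*(c + 2)*(c - 2)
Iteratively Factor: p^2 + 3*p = (p + 3)*(p)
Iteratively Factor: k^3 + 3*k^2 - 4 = (k + 2)*(k^2 + k - 2) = (k - 1)*(k + 2)*(k + 2)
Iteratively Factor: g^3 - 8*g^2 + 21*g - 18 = (g - 2)*(g^2 - 6*g + 9) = (g - 3)*(g - 2)*(g - 3)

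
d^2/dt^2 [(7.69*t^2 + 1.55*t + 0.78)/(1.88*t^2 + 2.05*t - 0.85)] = (-2.8421709430404e-14*t^4 - 48.3178800000001*t^3 + 90.272712*t^2 + 32.89812*t + 25.56258)/(6.644672*t^6 + 21.73656*t^5 + 14.68938*t^4 - 11.040275*t^3 - 6.641475*t^2 + 4.443375*t - 0.614125)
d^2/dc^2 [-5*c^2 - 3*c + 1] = -10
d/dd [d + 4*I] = 1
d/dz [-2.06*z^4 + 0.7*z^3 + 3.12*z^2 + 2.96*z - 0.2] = -8.24*z^3 + 2.1*z^2 + 6.24*z + 2.96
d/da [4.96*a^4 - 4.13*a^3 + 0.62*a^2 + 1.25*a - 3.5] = 19.84*a^3 - 12.39*a^2 + 1.24*a + 1.25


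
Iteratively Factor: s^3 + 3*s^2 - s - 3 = (s - 1)*(s^2 + 4*s + 3) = (s - 1)*(s + 1)*(s + 3)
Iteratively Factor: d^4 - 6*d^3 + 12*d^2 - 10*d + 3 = (d - 1)*(d^3 - 5*d^2 + 7*d - 3) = (d - 3)*(d - 1)*(d^2 - 2*d + 1) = (d - 3)*(d - 1)^2*(d - 1)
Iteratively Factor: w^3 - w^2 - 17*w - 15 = (w + 1)*(w^2 - 2*w - 15) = (w + 1)*(w + 3)*(w - 5)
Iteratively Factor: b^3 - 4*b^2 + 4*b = (b)*(b^2 - 4*b + 4) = b*(b - 2)*(b - 2)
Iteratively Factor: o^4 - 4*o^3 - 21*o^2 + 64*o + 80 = (o - 5)*(o^3 + o^2 - 16*o - 16) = (o - 5)*(o - 4)*(o^2 + 5*o + 4) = (o - 5)*(o - 4)*(o + 1)*(o + 4)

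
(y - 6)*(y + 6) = y^2 - 36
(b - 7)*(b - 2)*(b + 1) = b^3 - 8*b^2 + 5*b + 14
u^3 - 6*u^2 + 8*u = u*(u - 4)*(u - 2)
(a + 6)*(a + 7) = a^2 + 13*a + 42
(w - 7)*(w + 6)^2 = w^3 + 5*w^2 - 48*w - 252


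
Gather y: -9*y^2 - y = -9*y^2 - y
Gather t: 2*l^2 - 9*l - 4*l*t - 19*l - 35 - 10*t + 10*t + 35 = 2*l^2 - 4*l*t - 28*l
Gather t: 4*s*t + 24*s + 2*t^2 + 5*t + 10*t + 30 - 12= 24*s + 2*t^2 + t*(4*s + 15) + 18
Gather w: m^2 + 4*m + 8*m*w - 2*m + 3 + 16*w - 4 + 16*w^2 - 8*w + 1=m^2 + 2*m + 16*w^2 + w*(8*m + 8)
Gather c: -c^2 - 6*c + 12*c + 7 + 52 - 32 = -c^2 + 6*c + 27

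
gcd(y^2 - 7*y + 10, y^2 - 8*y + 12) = y - 2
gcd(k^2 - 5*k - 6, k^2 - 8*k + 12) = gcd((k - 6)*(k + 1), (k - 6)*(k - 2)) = k - 6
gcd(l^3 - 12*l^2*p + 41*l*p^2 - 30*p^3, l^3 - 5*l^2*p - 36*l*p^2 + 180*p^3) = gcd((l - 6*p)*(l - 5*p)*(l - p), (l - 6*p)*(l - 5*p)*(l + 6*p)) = l^2 - 11*l*p + 30*p^2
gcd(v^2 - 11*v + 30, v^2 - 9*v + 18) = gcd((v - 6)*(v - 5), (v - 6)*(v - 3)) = v - 6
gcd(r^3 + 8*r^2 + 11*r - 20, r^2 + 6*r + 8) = r + 4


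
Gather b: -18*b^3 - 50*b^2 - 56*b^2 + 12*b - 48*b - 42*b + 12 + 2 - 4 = -18*b^3 - 106*b^2 - 78*b + 10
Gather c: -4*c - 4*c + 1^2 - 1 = -8*c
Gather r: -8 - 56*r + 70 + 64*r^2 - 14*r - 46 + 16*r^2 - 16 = 80*r^2 - 70*r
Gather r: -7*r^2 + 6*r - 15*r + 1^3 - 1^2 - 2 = -7*r^2 - 9*r - 2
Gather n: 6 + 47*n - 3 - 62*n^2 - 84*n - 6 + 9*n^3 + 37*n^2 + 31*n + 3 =9*n^3 - 25*n^2 - 6*n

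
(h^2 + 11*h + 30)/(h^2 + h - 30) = (h + 5)/(h - 5)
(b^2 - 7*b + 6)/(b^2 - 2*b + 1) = (b - 6)/(b - 1)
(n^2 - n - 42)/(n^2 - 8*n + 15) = (n^2 - n - 42)/(n^2 - 8*n + 15)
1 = 1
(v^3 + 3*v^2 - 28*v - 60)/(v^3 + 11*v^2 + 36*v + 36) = (v - 5)/(v + 3)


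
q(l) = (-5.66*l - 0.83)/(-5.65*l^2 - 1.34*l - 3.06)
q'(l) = (-5.66*l - 0.83)*(11.3*l + 1.34)/(-5.65*l^2 - 1.34*l - 3.06)^2 - 5.66/(-5.65*l^2 - 1.34*l - 3.06) = (-31.979*l^2 - 9.379*l + 16.2074)/(31.9225*l^4 + 15.142*l^3 + 36.3736*l^2 + 8.2008*l + 9.3636)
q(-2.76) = -0.35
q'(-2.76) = -0.11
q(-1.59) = -0.54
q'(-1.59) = -0.21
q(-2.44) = -0.39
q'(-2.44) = -0.14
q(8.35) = 0.12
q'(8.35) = -0.01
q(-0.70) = -0.64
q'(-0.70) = 0.30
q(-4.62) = -0.22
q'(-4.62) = -0.05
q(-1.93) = -0.47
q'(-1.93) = -0.18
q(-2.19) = -0.42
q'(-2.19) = -0.16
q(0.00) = 0.27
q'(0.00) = 1.73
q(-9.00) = -0.11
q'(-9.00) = -0.01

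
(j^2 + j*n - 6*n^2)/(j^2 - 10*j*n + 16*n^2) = (j + 3*n)/(j - 8*n)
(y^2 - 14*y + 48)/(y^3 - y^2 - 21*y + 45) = (y^2 - 14*y + 48)/(y^3 - y^2 - 21*y + 45)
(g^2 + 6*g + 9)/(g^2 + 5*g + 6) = (g + 3)/(g + 2)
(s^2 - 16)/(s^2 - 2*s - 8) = (s + 4)/(s + 2)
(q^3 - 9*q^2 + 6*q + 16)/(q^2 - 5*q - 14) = (-q^3 + 9*q^2 - 6*q - 16)/(-q^2 + 5*q + 14)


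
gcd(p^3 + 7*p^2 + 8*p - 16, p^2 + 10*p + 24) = p + 4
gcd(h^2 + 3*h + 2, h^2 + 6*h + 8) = h + 2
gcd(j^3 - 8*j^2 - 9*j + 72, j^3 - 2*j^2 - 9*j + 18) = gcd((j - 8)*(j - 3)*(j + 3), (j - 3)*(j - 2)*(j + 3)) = j^2 - 9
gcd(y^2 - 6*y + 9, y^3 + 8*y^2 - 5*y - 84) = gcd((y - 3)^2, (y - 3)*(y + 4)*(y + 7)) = y - 3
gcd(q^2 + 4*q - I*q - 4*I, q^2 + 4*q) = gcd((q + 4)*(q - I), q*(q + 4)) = q + 4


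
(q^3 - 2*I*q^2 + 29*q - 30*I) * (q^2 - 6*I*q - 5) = q^5 - 8*I*q^4 + 12*q^3 - 194*I*q^2 - 325*q + 150*I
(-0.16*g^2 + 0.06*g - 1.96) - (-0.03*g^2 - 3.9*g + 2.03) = -0.13*g^2 + 3.96*g - 3.99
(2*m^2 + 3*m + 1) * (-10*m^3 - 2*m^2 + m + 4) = -20*m^5 - 34*m^4 - 14*m^3 + 9*m^2 + 13*m + 4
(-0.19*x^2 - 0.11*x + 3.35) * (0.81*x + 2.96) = -0.1539*x^3 - 0.6515*x^2 + 2.3879*x + 9.916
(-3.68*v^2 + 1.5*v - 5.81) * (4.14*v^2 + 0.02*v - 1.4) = -15.2352*v^4 + 6.1364*v^3 - 18.8714*v^2 - 2.2162*v + 8.134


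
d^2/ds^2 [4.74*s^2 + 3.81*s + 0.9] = 9.48000000000000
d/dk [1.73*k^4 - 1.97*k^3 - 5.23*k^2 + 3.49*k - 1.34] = 6.92*k^3 - 5.91*k^2 - 10.46*k + 3.49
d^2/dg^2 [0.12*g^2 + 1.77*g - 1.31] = 0.240000000000000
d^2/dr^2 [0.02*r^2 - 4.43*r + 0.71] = 0.0400000000000000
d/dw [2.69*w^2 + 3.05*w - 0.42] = 5.38*w + 3.05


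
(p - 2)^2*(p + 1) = p^3 - 3*p^2 + 4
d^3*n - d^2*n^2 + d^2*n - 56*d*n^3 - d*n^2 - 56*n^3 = (d - 8*n)*(d + 7*n)*(d*n + n)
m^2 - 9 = (m - 3)*(m + 3)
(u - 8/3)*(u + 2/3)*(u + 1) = u^3 - u^2 - 34*u/9 - 16/9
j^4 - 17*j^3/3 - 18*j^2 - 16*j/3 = j*(j - 8)*(j + 1/3)*(j + 2)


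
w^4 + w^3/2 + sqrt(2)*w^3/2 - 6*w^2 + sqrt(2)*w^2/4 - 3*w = w*(w + 1/2)*(w - 3*sqrt(2)/2)*(w + 2*sqrt(2))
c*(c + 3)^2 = c^3 + 6*c^2 + 9*c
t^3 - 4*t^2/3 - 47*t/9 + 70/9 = (t - 2)*(t - 5/3)*(t + 7/3)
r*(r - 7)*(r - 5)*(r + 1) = r^4 - 11*r^3 + 23*r^2 + 35*r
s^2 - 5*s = s*(s - 5)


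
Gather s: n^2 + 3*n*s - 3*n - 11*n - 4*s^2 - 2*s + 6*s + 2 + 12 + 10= n^2 - 14*n - 4*s^2 + s*(3*n + 4) + 24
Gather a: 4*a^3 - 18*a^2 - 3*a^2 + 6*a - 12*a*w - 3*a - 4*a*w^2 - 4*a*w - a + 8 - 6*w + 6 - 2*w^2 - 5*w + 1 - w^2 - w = 4*a^3 - 21*a^2 + a*(-4*w^2 - 16*w + 2) - 3*w^2 - 12*w + 15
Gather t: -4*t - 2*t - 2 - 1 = -6*t - 3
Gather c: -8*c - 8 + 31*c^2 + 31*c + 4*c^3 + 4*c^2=4*c^3 + 35*c^2 + 23*c - 8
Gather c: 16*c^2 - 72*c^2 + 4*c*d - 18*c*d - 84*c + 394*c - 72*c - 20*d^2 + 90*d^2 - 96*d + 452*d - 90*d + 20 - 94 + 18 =-56*c^2 + c*(238 - 14*d) + 70*d^2 + 266*d - 56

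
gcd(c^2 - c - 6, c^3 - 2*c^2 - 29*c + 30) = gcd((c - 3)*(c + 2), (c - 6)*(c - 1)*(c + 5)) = 1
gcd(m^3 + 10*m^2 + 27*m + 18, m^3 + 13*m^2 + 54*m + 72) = m^2 + 9*m + 18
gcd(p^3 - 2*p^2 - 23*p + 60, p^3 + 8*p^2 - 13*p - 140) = p^2 + p - 20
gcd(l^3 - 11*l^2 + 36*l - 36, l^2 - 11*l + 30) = l - 6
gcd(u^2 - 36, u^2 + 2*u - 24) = u + 6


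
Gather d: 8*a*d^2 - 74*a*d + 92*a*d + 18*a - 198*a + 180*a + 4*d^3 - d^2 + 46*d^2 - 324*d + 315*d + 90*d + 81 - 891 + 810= 4*d^3 + d^2*(8*a + 45) + d*(18*a + 81)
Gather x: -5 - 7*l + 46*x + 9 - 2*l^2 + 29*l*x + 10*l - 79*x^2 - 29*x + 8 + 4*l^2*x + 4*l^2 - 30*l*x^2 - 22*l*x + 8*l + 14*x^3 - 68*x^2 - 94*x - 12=2*l^2 + 11*l + 14*x^3 + x^2*(-30*l - 147) + x*(4*l^2 + 7*l - 77)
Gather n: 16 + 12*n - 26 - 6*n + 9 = 6*n - 1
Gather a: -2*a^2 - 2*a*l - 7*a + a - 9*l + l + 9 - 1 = -2*a^2 + a*(-2*l - 6) - 8*l + 8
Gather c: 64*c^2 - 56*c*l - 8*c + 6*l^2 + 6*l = 64*c^2 + c*(-56*l - 8) + 6*l^2 + 6*l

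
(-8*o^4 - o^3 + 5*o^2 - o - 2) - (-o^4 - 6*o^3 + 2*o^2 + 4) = -7*o^4 + 5*o^3 + 3*o^2 - o - 6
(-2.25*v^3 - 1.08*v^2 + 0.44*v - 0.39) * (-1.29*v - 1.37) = 2.9025*v^4 + 4.4757*v^3 + 0.912*v^2 - 0.0997*v + 0.5343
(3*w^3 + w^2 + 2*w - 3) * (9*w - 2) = 27*w^4 + 3*w^3 + 16*w^2 - 31*w + 6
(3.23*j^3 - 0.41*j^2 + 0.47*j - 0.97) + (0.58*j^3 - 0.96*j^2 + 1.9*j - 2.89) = 3.81*j^3 - 1.37*j^2 + 2.37*j - 3.86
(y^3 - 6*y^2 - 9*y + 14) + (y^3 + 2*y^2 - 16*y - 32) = 2*y^3 - 4*y^2 - 25*y - 18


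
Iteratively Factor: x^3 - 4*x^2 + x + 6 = (x - 2)*(x^2 - 2*x - 3) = (x - 3)*(x - 2)*(x + 1)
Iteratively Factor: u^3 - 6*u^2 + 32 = (u - 4)*(u^2 - 2*u - 8) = (u - 4)^2*(u + 2)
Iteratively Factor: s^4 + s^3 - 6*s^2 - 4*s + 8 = (s - 2)*(s^3 + 3*s^2 - 4) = (s - 2)*(s + 2)*(s^2 + s - 2) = (s - 2)*(s - 1)*(s + 2)*(s + 2)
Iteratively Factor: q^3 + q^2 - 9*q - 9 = (q + 3)*(q^2 - 2*q - 3) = (q + 1)*(q + 3)*(q - 3)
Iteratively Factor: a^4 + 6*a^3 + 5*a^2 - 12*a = (a + 4)*(a^3 + 2*a^2 - 3*a) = (a + 3)*(a + 4)*(a^2 - a) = (a - 1)*(a + 3)*(a + 4)*(a)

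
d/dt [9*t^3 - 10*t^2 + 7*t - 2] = 27*t^2 - 20*t + 7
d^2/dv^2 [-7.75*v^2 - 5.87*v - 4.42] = -15.5000000000000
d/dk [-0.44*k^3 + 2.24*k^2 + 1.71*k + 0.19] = -1.32*k^2 + 4.48*k + 1.71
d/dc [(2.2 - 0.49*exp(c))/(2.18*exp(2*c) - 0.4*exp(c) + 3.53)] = (1.0682*exp(2*c) - 9.592*exp(c) - 0.8497)*exp(c)/(4.7524*exp(4*c) - 1.744*exp(3*c) + 15.5508*exp(2*c) - 2.824*exp(c) + 12.4609)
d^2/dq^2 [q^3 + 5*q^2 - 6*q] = 6*q + 10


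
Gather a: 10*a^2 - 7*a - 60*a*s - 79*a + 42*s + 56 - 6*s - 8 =10*a^2 + a*(-60*s - 86) + 36*s + 48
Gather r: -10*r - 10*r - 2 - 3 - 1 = -20*r - 6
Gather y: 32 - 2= 30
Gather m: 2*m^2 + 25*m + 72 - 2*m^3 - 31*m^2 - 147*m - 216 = -2*m^3 - 29*m^2 - 122*m - 144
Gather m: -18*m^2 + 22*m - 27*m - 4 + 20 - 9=-18*m^2 - 5*m + 7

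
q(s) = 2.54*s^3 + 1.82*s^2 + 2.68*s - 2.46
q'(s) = 7.62*s^2 + 3.64*s + 2.68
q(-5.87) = -469.23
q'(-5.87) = 243.87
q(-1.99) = -20.60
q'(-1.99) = 25.61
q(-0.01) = -2.49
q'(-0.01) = 2.64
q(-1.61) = -12.66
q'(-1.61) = 16.57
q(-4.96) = -280.92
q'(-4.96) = 172.09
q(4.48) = 274.46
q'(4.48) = 171.92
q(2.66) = 65.35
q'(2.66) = 66.28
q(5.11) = 397.68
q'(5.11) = 220.25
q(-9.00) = -1730.82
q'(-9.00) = 587.14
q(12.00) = 4680.90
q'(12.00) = 1143.64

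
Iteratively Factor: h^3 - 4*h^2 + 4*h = (h)*(h^2 - 4*h + 4) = h*(h - 2)*(h - 2)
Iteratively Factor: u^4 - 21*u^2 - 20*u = (u + 4)*(u^3 - 4*u^2 - 5*u) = u*(u + 4)*(u^2 - 4*u - 5) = u*(u + 1)*(u + 4)*(u - 5)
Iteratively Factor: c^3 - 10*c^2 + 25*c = (c)*(c^2 - 10*c + 25) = c*(c - 5)*(c - 5)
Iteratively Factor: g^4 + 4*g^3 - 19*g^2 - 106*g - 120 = (g + 2)*(g^3 + 2*g^2 - 23*g - 60) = (g + 2)*(g + 4)*(g^2 - 2*g - 15) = (g + 2)*(g + 3)*(g + 4)*(g - 5)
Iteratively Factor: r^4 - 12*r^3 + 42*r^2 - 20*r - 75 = (r - 5)*(r^3 - 7*r^2 + 7*r + 15) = (r - 5)^2*(r^2 - 2*r - 3) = (r - 5)^2*(r - 3)*(r + 1)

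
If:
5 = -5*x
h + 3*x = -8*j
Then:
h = 3 - 8*j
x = -1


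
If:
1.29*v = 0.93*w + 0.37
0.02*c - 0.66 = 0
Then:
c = 33.00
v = 0.720930232558139*w + 0.286821705426357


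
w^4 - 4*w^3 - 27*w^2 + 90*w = w*(w - 6)*(w - 3)*(w + 5)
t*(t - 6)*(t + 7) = t^3 + t^2 - 42*t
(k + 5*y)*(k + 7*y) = k^2 + 12*k*y + 35*y^2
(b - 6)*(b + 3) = b^2 - 3*b - 18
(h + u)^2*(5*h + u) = 5*h^3 + 11*h^2*u + 7*h*u^2 + u^3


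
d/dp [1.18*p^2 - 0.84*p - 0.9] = 2.36*p - 0.84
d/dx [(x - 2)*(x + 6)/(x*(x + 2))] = 2*(-x^2 + 12*x + 12)/(x^2*(x^2 + 4*x + 4))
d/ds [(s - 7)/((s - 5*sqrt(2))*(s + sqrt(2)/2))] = (-2*s^2 + 28*s - 63*sqrt(2) - 10)/(2*s^4 - 18*sqrt(2)*s^3 + 61*s^2 + 90*sqrt(2)*s + 50)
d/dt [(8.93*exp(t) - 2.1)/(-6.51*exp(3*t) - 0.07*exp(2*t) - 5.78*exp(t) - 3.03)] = (116.2686*exp(3*t) - 40.3879*exp(2*t) - 0.293999999999997*exp(t) - 39.1959)*exp(t)/(42.3801*exp(6*t) + 0.9114*exp(5*t) + 75.2605*exp(4*t) + 40.2598*exp(3*t) + 33.8326*exp(2*t) + 35.0268*exp(t) + 9.1809)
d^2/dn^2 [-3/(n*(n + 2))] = 6*(-n^2 - n*(n + 2) - (n + 2)^2)/(n^3*(n + 2)^3)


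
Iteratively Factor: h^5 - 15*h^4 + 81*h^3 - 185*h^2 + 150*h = (h - 2)*(h^4 - 13*h^3 + 55*h^2 - 75*h) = (h - 3)*(h - 2)*(h^3 - 10*h^2 + 25*h) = (h - 5)*(h - 3)*(h - 2)*(h^2 - 5*h) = h*(h - 5)*(h - 3)*(h - 2)*(h - 5)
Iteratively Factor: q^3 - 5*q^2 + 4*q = (q)*(q^2 - 5*q + 4) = q*(q - 4)*(q - 1)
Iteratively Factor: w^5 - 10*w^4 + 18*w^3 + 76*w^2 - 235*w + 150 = (w - 5)*(w^4 - 5*w^3 - 7*w^2 + 41*w - 30) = (w - 5)*(w - 1)*(w^3 - 4*w^2 - 11*w + 30) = (w - 5)^2*(w - 1)*(w^2 + w - 6) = (w - 5)^2*(w - 1)*(w + 3)*(w - 2)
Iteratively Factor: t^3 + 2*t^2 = (t)*(t^2 + 2*t) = t^2*(t + 2)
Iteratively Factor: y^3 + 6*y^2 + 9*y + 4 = (y + 1)*(y^2 + 5*y + 4) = (y + 1)^2*(y + 4)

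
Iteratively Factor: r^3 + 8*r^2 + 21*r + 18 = (r + 3)*(r^2 + 5*r + 6) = (r + 3)^2*(r + 2)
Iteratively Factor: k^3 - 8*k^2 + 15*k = (k - 3)*(k^2 - 5*k) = k*(k - 3)*(k - 5)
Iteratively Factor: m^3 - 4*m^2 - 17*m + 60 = (m - 5)*(m^2 + m - 12) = (m - 5)*(m - 3)*(m + 4)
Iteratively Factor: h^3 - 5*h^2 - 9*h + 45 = (h + 3)*(h^2 - 8*h + 15) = (h - 5)*(h + 3)*(h - 3)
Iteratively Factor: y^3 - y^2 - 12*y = (y + 3)*(y^2 - 4*y) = y*(y + 3)*(y - 4)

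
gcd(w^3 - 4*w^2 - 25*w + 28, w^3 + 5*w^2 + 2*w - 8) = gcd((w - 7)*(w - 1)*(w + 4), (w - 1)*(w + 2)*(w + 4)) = w^2 + 3*w - 4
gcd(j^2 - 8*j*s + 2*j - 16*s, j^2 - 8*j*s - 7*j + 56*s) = -j + 8*s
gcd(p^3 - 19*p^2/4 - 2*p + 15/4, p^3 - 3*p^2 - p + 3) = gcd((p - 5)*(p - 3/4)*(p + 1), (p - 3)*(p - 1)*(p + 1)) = p + 1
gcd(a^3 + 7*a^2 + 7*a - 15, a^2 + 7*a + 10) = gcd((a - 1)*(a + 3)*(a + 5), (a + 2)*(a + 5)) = a + 5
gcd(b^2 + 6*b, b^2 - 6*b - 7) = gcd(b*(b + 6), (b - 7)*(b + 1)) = 1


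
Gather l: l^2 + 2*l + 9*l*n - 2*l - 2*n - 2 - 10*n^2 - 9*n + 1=l^2 + 9*l*n - 10*n^2 - 11*n - 1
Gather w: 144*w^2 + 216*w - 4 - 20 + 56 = 144*w^2 + 216*w + 32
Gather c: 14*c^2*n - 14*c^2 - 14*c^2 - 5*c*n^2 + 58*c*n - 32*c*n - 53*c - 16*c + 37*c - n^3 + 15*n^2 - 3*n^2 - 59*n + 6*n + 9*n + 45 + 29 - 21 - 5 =c^2*(14*n - 28) + c*(-5*n^2 + 26*n - 32) - n^3 + 12*n^2 - 44*n + 48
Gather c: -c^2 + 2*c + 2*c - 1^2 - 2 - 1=-c^2 + 4*c - 4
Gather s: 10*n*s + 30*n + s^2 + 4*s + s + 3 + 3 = 30*n + s^2 + s*(10*n + 5) + 6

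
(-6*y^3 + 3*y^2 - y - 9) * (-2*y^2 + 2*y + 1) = 12*y^5 - 18*y^4 + 2*y^3 + 19*y^2 - 19*y - 9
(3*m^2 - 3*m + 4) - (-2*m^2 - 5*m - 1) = 5*m^2 + 2*m + 5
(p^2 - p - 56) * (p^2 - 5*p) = p^4 - 6*p^3 - 51*p^2 + 280*p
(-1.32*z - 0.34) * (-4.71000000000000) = 6.2172*z + 1.6014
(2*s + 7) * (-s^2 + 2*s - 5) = -2*s^3 - 3*s^2 + 4*s - 35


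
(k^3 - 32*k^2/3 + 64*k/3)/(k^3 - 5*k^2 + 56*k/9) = 3*(k - 8)/(3*k - 7)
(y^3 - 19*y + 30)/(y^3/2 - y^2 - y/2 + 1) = 2*(y^2 + 2*y - 15)/(y^2 - 1)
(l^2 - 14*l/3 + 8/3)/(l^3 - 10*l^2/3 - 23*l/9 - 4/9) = 3*(3*l - 2)/(9*l^2 + 6*l + 1)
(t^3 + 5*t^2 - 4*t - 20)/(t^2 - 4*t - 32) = (-t^3 - 5*t^2 + 4*t + 20)/(-t^2 + 4*t + 32)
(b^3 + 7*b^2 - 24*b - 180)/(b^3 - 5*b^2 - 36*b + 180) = (b + 6)/(b - 6)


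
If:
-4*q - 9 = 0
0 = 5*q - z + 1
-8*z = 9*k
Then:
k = 82/9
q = -9/4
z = -41/4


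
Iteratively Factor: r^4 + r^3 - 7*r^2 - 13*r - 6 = (r - 3)*(r^3 + 4*r^2 + 5*r + 2) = (r - 3)*(r + 1)*(r^2 + 3*r + 2) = (r - 3)*(r + 1)*(r + 2)*(r + 1)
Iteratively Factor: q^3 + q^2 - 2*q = (q)*(q^2 + q - 2) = q*(q - 1)*(q + 2)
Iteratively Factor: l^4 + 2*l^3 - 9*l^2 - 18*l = (l - 3)*(l^3 + 5*l^2 + 6*l) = (l - 3)*(l + 3)*(l^2 + 2*l) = (l - 3)*(l + 2)*(l + 3)*(l)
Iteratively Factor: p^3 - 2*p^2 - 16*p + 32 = (p - 2)*(p^2 - 16) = (p - 2)*(p + 4)*(p - 4)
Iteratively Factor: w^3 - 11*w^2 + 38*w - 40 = (w - 5)*(w^2 - 6*w + 8) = (w - 5)*(w - 2)*(w - 4)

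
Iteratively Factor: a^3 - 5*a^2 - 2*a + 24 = (a - 3)*(a^2 - 2*a - 8) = (a - 4)*(a - 3)*(a + 2)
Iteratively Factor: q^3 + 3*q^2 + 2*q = (q + 1)*(q^2 + 2*q) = q*(q + 1)*(q + 2)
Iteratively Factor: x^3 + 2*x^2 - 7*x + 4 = (x - 1)*(x^2 + 3*x - 4) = (x - 1)*(x + 4)*(x - 1)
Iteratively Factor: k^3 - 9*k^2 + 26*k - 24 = (k - 3)*(k^2 - 6*k + 8) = (k - 4)*(k - 3)*(k - 2)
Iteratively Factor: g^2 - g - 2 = (g - 2)*(g + 1)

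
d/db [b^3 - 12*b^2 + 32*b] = 3*b^2 - 24*b + 32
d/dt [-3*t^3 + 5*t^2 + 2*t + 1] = -9*t^2 + 10*t + 2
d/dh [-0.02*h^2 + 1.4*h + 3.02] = 1.4 - 0.04*h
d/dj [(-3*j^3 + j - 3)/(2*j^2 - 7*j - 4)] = (-6*j^4 + 42*j^3 + 34*j^2 + 12*j - 25)/(4*j^4 - 28*j^3 + 33*j^2 + 56*j + 16)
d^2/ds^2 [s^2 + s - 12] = 2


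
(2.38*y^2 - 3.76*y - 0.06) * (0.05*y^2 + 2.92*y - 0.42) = 0.119*y^4 + 6.7616*y^3 - 11.9818*y^2 + 1.404*y + 0.0252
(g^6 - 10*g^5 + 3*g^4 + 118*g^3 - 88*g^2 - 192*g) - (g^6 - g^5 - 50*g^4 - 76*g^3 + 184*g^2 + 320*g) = -9*g^5 + 53*g^4 + 194*g^3 - 272*g^2 - 512*g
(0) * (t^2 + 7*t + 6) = 0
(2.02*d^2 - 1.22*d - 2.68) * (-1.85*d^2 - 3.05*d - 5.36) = -3.737*d^4 - 3.904*d^3 - 2.1482*d^2 + 14.7132*d + 14.3648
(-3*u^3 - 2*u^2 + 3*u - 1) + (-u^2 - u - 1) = -3*u^3 - 3*u^2 + 2*u - 2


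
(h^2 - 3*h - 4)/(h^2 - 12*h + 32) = (h + 1)/(h - 8)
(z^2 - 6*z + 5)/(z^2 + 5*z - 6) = (z - 5)/(z + 6)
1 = 1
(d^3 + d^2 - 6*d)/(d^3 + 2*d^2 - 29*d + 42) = d*(d + 3)/(d^2 + 4*d - 21)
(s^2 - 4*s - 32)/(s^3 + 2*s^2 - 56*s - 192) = 1/(s + 6)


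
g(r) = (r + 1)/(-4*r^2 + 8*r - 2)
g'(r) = (r + 1)*(8*r - 8)/(-4*r^2 + 8*r - 2)^2 + 1/(-4*r^2 + 8*r - 2) = (2*r^2 + 4*r - 5)/(2*(4*r^4 - 16*r^3 + 20*r^2 - 8*r + 1))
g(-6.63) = 0.02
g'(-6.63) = 0.00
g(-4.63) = 0.03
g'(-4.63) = 0.00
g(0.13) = -1.10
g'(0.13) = -8.42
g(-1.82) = 0.03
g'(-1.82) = -0.01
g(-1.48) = 0.02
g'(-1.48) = -0.03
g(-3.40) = 0.03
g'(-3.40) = 0.00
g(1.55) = 3.23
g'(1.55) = 19.24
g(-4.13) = 0.03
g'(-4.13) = 0.00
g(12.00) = -0.03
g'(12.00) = 0.00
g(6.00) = -0.07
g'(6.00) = 0.02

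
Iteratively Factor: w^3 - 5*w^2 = (w)*(w^2 - 5*w) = w^2*(w - 5)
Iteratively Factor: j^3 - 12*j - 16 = (j - 4)*(j^2 + 4*j + 4) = (j - 4)*(j + 2)*(j + 2)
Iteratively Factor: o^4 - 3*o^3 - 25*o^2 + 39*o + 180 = (o + 3)*(o^3 - 6*o^2 - 7*o + 60) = (o - 4)*(o + 3)*(o^2 - 2*o - 15) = (o - 5)*(o - 4)*(o + 3)*(o + 3)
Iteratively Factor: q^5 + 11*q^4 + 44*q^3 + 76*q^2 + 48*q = (q + 2)*(q^4 + 9*q^3 + 26*q^2 + 24*q) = q*(q + 2)*(q^3 + 9*q^2 + 26*q + 24) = q*(q + 2)^2*(q^2 + 7*q + 12) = q*(q + 2)^2*(q + 3)*(q + 4)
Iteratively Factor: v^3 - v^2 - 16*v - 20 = (v + 2)*(v^2 - 3*v - 10) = (v - 5)*(v + 2)*(v + 2)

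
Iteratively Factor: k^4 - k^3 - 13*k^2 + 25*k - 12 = (k - 3)*(k^3 + 2*k^2 - 7*k + 4) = (k - 3)*(k - 1)*(k^2 + 3*k - 4) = (k - 3)*(k - 1)*(k + 4)*(k - 1)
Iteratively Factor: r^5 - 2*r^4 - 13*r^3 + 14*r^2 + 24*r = (r + 3)*(r^4 - 5*r^3 + 2*r^2 + 8*r) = (r - 2)*(r + 3)*(r^3 - 3*r^2 - 4*r) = (r - 2)*(r + 1)*(r + 3)*(r^2 - 4*r) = (r - 4)*(r - 2)*(r + 1)*(r + 3)*(r)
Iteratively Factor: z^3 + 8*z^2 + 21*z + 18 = (z + 3)*(z^2 + 5*z + 6) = (z + 3)^2*(z + 2)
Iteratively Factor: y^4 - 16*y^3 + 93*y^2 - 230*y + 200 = (y - 2)*(y^3 - 14*y^2 + 65*y - 100) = (y - 5)*(y - 2)*(y^2 - 9*y + 20) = (y - 5)*(y - 4)*(y - 2)*(y - 5)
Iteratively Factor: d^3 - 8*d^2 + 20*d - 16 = (d - 4)*(d^2 - 4*d + 4) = (d - 4)*(d - 2)*(d - 2)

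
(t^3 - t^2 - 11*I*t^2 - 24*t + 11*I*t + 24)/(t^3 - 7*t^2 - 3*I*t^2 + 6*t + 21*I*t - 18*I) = (t - 8*I)/(t - 6)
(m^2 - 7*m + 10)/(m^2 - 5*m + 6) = (m - 5)/(m - 3)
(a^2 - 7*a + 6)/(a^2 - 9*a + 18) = (a - 1)/(a - 3)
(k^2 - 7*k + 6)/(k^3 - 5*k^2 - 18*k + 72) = (k - 1)/(k^2 + k - 12)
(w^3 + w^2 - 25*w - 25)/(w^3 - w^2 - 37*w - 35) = (w - 5)/(w - 7)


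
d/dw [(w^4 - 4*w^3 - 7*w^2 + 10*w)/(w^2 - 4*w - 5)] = 2*(w^3 + 2*w^2 + w - 1)/(w^2 + 2*w + 1)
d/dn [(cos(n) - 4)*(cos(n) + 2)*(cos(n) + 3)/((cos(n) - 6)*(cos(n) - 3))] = (-cos(n)^4 + 18*cos(n)^3 - 59*cos(n)^2 - 84*cos(n) + 468)*sin(n)/((cos(n) - 6)^2*(cos(n) - 3)^2)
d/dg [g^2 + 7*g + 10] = 2*g + 7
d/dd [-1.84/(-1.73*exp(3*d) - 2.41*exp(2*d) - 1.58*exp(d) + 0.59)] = (-9.5496*exp(2*d) - 8.8688*exp(d) - 2.9072)*exp(d)/(1.73*exp(3*d) + 2.41*exp(2*d) + 1.58*exp(d) - 0.59)^2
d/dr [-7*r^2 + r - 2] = 1 - 14*r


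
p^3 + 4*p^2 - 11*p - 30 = (p - 3)*(p + 2)*(p + 5)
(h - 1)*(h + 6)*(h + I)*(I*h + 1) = I*h^4 + 5*I*h^3 - 5*I*h^2 + 5*I*h - 6*I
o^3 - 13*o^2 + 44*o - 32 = (o - 8)*(o - 4)*(o - 1)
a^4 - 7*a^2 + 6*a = a*(a - 2)*(a - 1)*(a + 3)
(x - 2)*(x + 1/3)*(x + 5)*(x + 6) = x^4 + 28*x^3/3 + 11*x^2 - 172*x/3 - 20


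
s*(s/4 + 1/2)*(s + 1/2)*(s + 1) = s^4/4 + 7*s^3/8 + 7*s^2/8 + s/4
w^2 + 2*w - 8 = (w - 2)*(w + 4)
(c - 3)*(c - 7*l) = c^2 - 7*c*l - 3*c + 21*l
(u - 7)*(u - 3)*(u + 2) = u^3 - 8*u^2 + u + 42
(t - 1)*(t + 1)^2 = t^3 + t^2 - t - 1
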